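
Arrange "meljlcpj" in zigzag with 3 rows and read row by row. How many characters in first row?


Zigzag "meljlcpj" into 3 rows:
Placing characters:
  'm' => row 0
  'e' => row 1
  'l' => row 2
  'j' => row 1
  'l' => row 0
  'c' => row 1
  'p' => row 2
  'j' => row 1
Rows:
  Row 0: "ml"
  Row 1: "ejcj"
  Row 2: "lp"
First row length: 2

2


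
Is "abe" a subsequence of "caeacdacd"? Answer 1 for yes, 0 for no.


Check if "abe" is a subsequence of "caeacdacd"
Greedy scan:
  Position 0 ('c'): no match needed
  Position 1 ('a'): matches sub[0] = 'a'
  Position 2 ('e'): no match needed
  Position 3 ('a'): no match needed
  Position 4 ('c'): no match needed
  Position 5 ('d'): no match needed
  Position 6 ('a'): no match needed
  Position 7 ('c'): no match needed
  Position 8 ('d'): no match needed
Only matched 1/3 characters => not a subsequence

0


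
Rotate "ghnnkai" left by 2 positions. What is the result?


Input: "ghnnkai", rotate left by 2
First 2 characters: "gh"
Remaining characters: "nnkai"
Concatenate remaining + first: "nnkai" + "gh" = "nnkaigh"

nnkaigh


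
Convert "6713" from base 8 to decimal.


Input: "6713" in base 8
Positional expansion:
  Digit '6' (value 6) x 8^3 = 3072
  Digit '7' (value 7) x 8^2 = 448
  Digit '1' (value 1) x 8^1 = 8
  Digit '3' (value 3) x 8^0 = 3
Sum = 3531

3531


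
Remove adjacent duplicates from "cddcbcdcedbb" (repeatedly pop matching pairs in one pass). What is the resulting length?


Input: cddcbcdcedbb
Stack-based adjacent duplicate removal:
  Read 'c': push. Stack: c
  Read 'd': push. Stack: cd
  Read 'd': matches stack top 'd' => pop. Stack: c
  Read 'c': matches stack top 'c' => pop. Stack: (empty)
  Read 'b': push. Stack: b
  Read 'c': push. Stack: bc
  Read 'd': push. Stack: bcd
  Read 'c': push. Stack: bcdc
  Read 'e': push. Stack: bcdce
  Read 'd': push. Stack: bcdced
  Read 'b': push. Stack: bcdcedb
  Read 'b': matches stack top 'b' => pop. Stack: bcdced
Final stack: "bcdced" (length 6)

6


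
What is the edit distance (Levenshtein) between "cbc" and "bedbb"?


Computing edit distance: "cbc" -> "bedbb"
DP table:
           b    e    d    b    b
      0    1    2    3    4    5
  c   1    1    2    3    4    5
  b   2    1    2    3    3    4
  c   3    2    2    3    4    4
Edit distance = dp[3][5] = 4

4


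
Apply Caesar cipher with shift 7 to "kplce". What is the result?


Caesar cipher: shift "kplce" by 7
  'k' (pos 10) + 7 = pos 17 = 'r'
  'p' (pos 15) + 7 = pos 22 = 'w'
  'l' (pos 11) + 7 = pos 18 = 's'
  'c' (pos 2) + 7 = pos 9 = 'j'
  'e' (pos 4) + 7 = pos 11 = 'l'
Result: rwsjl

rwsjl


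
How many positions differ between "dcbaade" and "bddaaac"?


Comparing "dcbaade" and "bddaaac" position by position:
  Position 0: 'd' vs 'b' => DIFFER
  Position 1: 'c' vs 'd' => DIFFER
  Position 2: 'b' vs 'd' => DIFFER
  Position 3: 'a' vs 'a' => same
  Position 4: 'a' vs 'a' => same
  Position 5: 'd' vs 'a' => DIFFER
  Position 6: 'e' vs 'c' => DIFFER
Positions that differ: 5

5


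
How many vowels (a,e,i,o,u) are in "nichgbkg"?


Input: nichgbkg
Checking each character:
  'n' at position 0: consonant
  'i' at position 1: vowel (running total: 1)
  'c' at position 2: consonant
  'h' at position 3: consonant
  'g' at position 4: consonant
  'b' at position 5: consonant
  'k' at position 6: consonant
  'g' at position 7: consonant
Total vowels: 1

1


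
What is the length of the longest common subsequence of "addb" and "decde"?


LCS of "addb" and "decde"
DP table:
           d    e    c    d    e
      0    0    0    0    0    0
  a   0    0    0    0    0    0
  d   0    1    1    1    1    1
  d   0    1    1    1    2    2
  b   0    1    1    1    2    2
LCS length = dp[4][5] = 2

2


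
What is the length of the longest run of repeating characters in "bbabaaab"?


Input: "bbabaaab"
Scanning for longest run:
  Position 1 ('b'): continues run of 'b', length=2
  Position 2 ('a'): new char, reset run to 1
  Position 3 ('b'): new char, reset run to 1
  Position 4 ('a'): new char, reset run to 1
  Position 5 ('a'): continues run of 'a', length=2
  Position 6 ('a'): continues run of 'a', length=3
  Position 7 ('b'): new char, reset run to 1
Longest run: 'a' with length 3

3


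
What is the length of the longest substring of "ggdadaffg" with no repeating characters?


Input: "ggdadaffg"
Sliding window (track last position of each char):
  Position 0 ('g'): window [0,0] length 1 -- new best
  Position 1 ('g'): repeat (last at 0), move window start to 1
  Position 1 ('g'): window [1,1] length 1
  Position 2 ('d'): window [1,2] length 2 -- new best
  Position 3 ('a'): window [1,3] length 3 -- new best
  Position 4 ('d'): repeat (last at 2), move window start to 3
  Position 4 ('d'): window [3,4] length 2
  Position 5 ('a'): repeat (last at 3), move window start to 4
  Position 5 ('a'): window [4,5] length 2
  Position 6 ('f'): window [4,6] length 3
  Position 7 ('f'): repeat (last at 6), move window start to 7
  Position 7 ('f'): window [7,7] length 1
  Position 8 ('g'): window [7,8] length 2
Longest substring with no repeats: "gda" with length 3

3


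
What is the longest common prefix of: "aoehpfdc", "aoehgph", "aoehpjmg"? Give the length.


Words: aoehpfdc, aoehgph, aoehpjmg
  Position 0: all 'a' => match
  Position 1: all 'o' => match
  Position 2: all 'e' => match
  Position 3: all 'h' => match
  Position 4: ('p', 'g', 'p') => mismatch, stop
LCP = "aoeh" (length 4)

4


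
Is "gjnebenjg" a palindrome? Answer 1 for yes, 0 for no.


Input: gjnebenjg
Reversed: gjnebenjg
  Compare pos 0 ('g') with pos 8 ('g'): match
  Compare pos 1 ('j') with pos 7 ('j'): match
  Compare pos 2 ('n') with pos 6 ('n'): match
  Compare pos 3 ('e') with pos 5 ('e'): match
Result: palindrome

1


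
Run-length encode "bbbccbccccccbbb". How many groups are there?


Input: bbbccbccccccbbb
Scanning for consecutive runs:
  Group 1: 'b' x 3 (positions 0-2)
  Group 2: 'c' x 2 (positions 3-4)
  Group 3: 'b' x 1 (positions 5-5)
  Group 4: 'c' x 6 (positions 6-11)
  Group 5: 'b' x 3 (positions 12-14)
Total groups: 5

5


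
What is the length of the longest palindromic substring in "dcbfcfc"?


Input: "dcbfcfc"
Checking substrings for palindromes:
  [3:6] "fcf" (len 3) => palindrome
  [4:7] "cfc" (len 3) => palindrome
Longest palindromic substring: "fcf" with length 3

3


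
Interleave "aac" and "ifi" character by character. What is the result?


Interleaving "aac" and "ifi":
  Position 0: 'a' from first, 'i' from second => "ai"
  Position 1: 'a' from first, 'f' from second => "af"
  Position 2: 'c' from first, 'i' from second => "ci"
Result: aiafci

aiafci


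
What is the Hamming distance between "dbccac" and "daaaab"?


Comparing "dbccac" and "daaaab" position by position:
  Position 0: 'd' vs 'd' => same
  Position 1: 'b' vs 'a' => differ
  Position 2: 'c' vs 'a' => differ
  Position 3: 'c' vs 'a' => differ
  Position 4: 'a' vs 'a' => same
  Position 5: 'c' vs 'b' => differ
Total differences (Hamming distance): 4

4


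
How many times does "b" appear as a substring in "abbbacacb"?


Searching for "b" in "abbbacacb"
Scanning each position:
  Position 0: "a" => no
  Position 1: "b" => MATCH
  Position 2: "b" => MATCH
  Position 3: "b" => MATCH
  Position 4: "a" => no
  Position 5: "c" => no
  Position 6: "a" => no
  Position 7: "c" => no
  Position 8: "b" => MATCH
Total occurrences: 4

4


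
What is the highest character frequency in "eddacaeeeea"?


Input: eddacaeeeea
Character counts:
  'a': 3
  'c': 1
  'd': 2
  'e': 5
Maximum frequency: 5

5


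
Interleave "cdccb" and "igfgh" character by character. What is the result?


Interleaving "cdccb" and "igfgh":
  Position 0: 'c' from first, 'i' from second => "ci"
  Position 1: 'd' from first, 'g' from second => "dg"
  Position 2: 'c' from first, 'f' from second => "cf"
  Position 3: 'c' from first, 'g' from second => "cg"
  Position 4: 'b' from first, 'h' from second => "bh"
Result: cidgcfcgbh

cidgcfcgbh


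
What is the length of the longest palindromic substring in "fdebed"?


Input: "fdebed"
Checking substrings for palindromes:
  [1:6] "debed" (len 5) => palindrome
  [2:5] "ebe" (len 3) => palindrome
Longest palindromic substring: "debed" with length 5

5


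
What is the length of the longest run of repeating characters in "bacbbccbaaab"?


Input: "bacbbccbaaab"
Scanning for longest run:
  Position 1 ('a'): new char, reset run to 1
  Position 2 ('c'): new char, reset run to 1
  Position 3 ('b'): new char, reset run to 1
  Position 4 ('b'): continues run of 'b', length=2
  Position 5 ('c'): new char, reset run to 1
  Position 6 ('c'): continues run of 'c', length=2
  Position 7 ('b'): new char, reset run to 1
  Position 8 ('a'): new char, reset run to 1
  Position 9 ('a'): continues run of 'a', length=2
  Position 10 ('a'): continues run of 'a', length=3
  Position 11 ('b'): new char, reset run to 1
Longest run: 'a' with length 3

3


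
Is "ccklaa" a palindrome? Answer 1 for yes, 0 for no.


Input: ccklaa
Reversed: aalkcc
  Compare pos 0 ('c') with pos 5 ('a'): MISMATCH
  Compare pos 1 ('c') with pos 4 ('a'): MISMATCH
  Compare pos 2 ('k') with pos 3 ('l'): MISMATCH
Result: not a palindrome

0


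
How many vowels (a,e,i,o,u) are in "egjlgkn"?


Input: egjlgkn
Checking each character:
  'e' at position 0: vowel (running total: 1)
  'g' at position 1: consonant
  'j' at position 2: consonant
  'l' at position 3: consonant
  'g' at position 4: consonant
  'k' at position 5: consonant
  'n' at position 6: consonant
Total vowels: 1

1


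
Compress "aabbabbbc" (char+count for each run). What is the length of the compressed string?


Input: aabbabbbc
Runs:
  'a' x 2 => "a2"
  'b' x 2 => "b2"
  'a' x 1 => "a1"
  'b' x 3 => "b3"
  'c' x 1 => "c1"
Compressed: "a2b2a1b3c1"
Compressed length: 10

10


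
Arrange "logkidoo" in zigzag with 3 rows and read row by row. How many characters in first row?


Zigzag "logkidoo" into 3 rows:
Placing characters:
  'l' => row 0
  'o' => row 1
  'g' => row 2
  'k' => row 1
  'i' => row 0
  'd' => row 1
  'o' => row 2
  'o' => row 1
Rows:
  Row 0: "li"
  Row 1: "okdo"
  Row 2: "go"
First row length: 2

2


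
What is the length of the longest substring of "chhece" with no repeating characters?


Input: "chhece"
Sliding window (track last position of each char):
  Position 0 ('c'): window [0,0] length 1 -- new best
  Position 1 ('h'): window [0,1] length 2 -- new best
  Position 2 ('h'): repeat (last at 1), move window start to 2
  Position 2 ('h'): window [2,2] length 1
  Position 3 ('e'): window [2,3] length 2
  Position 4 ('c'): window [2,4] length 3 -- new best
  Position 5 ('e'): repeat (last at 3), move window start to 4
  Position 5 ('e'): window [4,5] length 2
Longest substring with no repeats: "hec" with length 3

3


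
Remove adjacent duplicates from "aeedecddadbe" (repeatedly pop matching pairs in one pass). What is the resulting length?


Input: aeedecddadbe
Stack-based adjacent duplicate removal:
  Read 'a': push. Stack: a
  Read 'e': push. Stack: ae
  Read 'e': matches stack top 'e' => pop. Stack: a
  Read 'd': push. Stack: ad
  Read 'e': push. Stack: ade
  Read 'c': push. Stack: adec
  Read 'd': push. Stack: adecd
  Read 'd': matches stack top 'd' => pop. Stack: adec
  Read 'a': push. Stack: adeca
  Read 'd': push. Stack: adecad
  Read 'b': push. Stack: adecadb
  Read 'e': push. Stack: adecadbe
Final stack: "adecadbe" (length 8)

8


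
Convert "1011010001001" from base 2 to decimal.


Input: "1011010001001" in base 2
Positional expansion:
  Digit '1' (value 1) x 2^12 = 4096
  Digit '0' (value 0) x 2^11 = 0
  Digit '1' (value 1) x 2^10 = 1024
  Digit '1' (value 1) x 2^9 = 512
  Digit '0' (value 0) x 2^8 = 0
  Digit '1' (value 1) x 2^7 = 128
  Digit '0' (value 0) x 2^6 = 0
  Digit '0' (value 0) x 2^5 = 0
  Digit '0' (value 0) x 2^4 = 0
  Digit '1' (value 1) x 2^3 = 8
  Digit '0' (value 0) x 2^2 = 0
  Digit '0' (value 0) x 2^1 = 0
  Digit '1' (value 1) x 2^0 = 1
Sum = 5769

5769


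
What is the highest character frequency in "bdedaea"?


Input: bdedaea
Character counts:
  'a': 2
  'b': 1
  'd': 2
  'e': 2
Maximum frequency: 2

2


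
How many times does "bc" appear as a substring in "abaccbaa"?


Searching for "bc" in "abaccbaa"
Scanning each position:
  Position 0: "ab" => no
  Position 1: "ba" => no
  Position 2: "ac" => no
  Position 3: "cc" => no
  Position 4: "cb" => no
  Position 5: "ba" => no
  Position 6: "aa" => no
Total occurrences: 0

0


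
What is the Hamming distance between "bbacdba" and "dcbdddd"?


Comparing "bbacdba" and "dcbdddd" position by position:
  Position 0: 'b' vs 'd' => differ
  Position 1: 'b' vs 'c' => differ
  Position 2: 'a' vs 'b' => differ
  Position 3: 'c' vs 'd' => differ
  Position 4: 'd' vs 'd' => same
  Position 5: 'b' vs 'd' => differ
  Position 6: 'a' vs 'd' => differ
Total differences (Hamming distance): 6

6


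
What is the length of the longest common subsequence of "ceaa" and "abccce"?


LCS of "ceaa" and "abccce"
DP table:
           a    b    c    c    c    e
      0    0    0    0    0    0    0
  c   0    0    0    1    1    1    1
  e   0    0    0    1    1    1    2
  a   0    1    1    1    1    1    2
  a   0    1    1    1    1    1    2
LCS length = dp[4][6] = 2

2


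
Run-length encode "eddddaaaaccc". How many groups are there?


Input: eddddaaaaccc
Scanning for consecutive runs:
  Group 1: 'e' x 1 (positions 0-0)
  Group 2: 'd' x 4 (positions 1-4)
  Group 3: 'a' x 4 (positions 5-8)
  Group 4: 'c' x 3 (positions 9-11)
Total groups: 4

4


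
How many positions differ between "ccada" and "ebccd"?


Comparing "ccada" and "ebccd" position by position:
  Position 0: 'c' vs 'e' => DIFFER
  Position 1: 'c' vs 'b' => DIFFER
  Position 2: 'a' vs 'c' => DIFFER
  Position 3: 'd' vs 'c' => DIFFER
  Position 4: 'a' vs 'd' => DIFFER
Positions that differ: 5

5


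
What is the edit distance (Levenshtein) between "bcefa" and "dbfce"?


Computing edit distance: "bcefa" -> "dbfce"
DP table:
           d    b    f    c    e
      0    1    2    3    4    5
  b   1    1    1    2    3    4
  c   2    2    2    2    2    3
  e   3    3    3    3    3    2
  f   4    4    4    3    4    3
  a   5    5    5    4    4    4
Edit distance = dp[5][5] = 4

4


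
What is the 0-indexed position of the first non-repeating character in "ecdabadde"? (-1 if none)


Input: ecdabadde
Character frequencies:
  'a': 2
  'b': 1
  'c': 1
  'd': 3
  'e': 2
Scanning left to right for freq == 1:
  Position 0 ('e'): freq=2, skip
  Position 1 ('c'): unique! => answer = 1

1


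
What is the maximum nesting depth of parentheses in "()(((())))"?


Input: "()(((())))"
Tracking depth:
  Position 0 '(': depth becomes 1
  Position 1 ')': depth becomes 0
  Position 2 '(': depth becomes 1
  Position 3 '(': depth becomes 2
  Position 4 '(': depth becomes 3
  Position 5 '(': depth becomes 4
  Position 6 ')': depth becomes 3
  Position 7 ')': depth becomes 2
  Position 8 ')': depth becomes 1
  Position 9 ')': depth becomes 0
Maximum depth reached: 4

4


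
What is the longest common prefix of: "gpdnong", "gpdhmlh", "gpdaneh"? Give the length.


Words: gpdnong, gpdhmlh, gpdaneh
  Position 0: all 'g' => match
  Position 1: all 'p' => match
  Position 2: all 'd' => match
  Position 3: ('n', 'h', 'a') => mismatch, stop
LCP = "gpd" (length 3)

3


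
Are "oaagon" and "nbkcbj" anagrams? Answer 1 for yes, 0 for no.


Strings: "oaagon", "nbkcbj"
Sorted first:  aagnoo
Sorted second: bbcjkn
Differ at position 0: 'a' vs 'b' => not anagrams

0


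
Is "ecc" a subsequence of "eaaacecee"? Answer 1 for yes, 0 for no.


Check if "ecc" is a subsequence of "eaaacecee"
Greedy scan:
  Position 0 ('e'): matches sub[0] = 'e'
  Position 1 ('a'): no match needed
  Position 2 ('a'): no match needed
  Position 3 ('a'): no match needed
  Position 4 ('c'): matches sub[1] = 'c'
  Position 5 ('e'): no match needed
  Position 6 ('c'): matches sub[2] = 'c'
  Position 7 ('e'): no match needed
  Position 8 ('e'): no match needed
All 3 characters matched => is a subsequence

1


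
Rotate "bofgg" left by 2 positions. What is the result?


Input: "bofgg", rotate left by 2
First 2 characters: "bo"
Remaining characters: "fgg"
Concatenate remaining + first: "fgg" + "bo" = "fggbo"

fggbo


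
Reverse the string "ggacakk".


Input: ggacakk
Reading characters right to left:
  Position 6: 'k'
  Position 5: 'k'
  Position 4: 'a'
  Position 3: 'c'
  Position 2: 'a'
  Position 1: 'g'
  Position 0: 'g'
Reversed: kkacagg

kkacagg


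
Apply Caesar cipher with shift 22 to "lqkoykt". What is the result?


Caesar cipher: shift "lqkoykt" by 22
  'l' (pos 11) + 22 = pos 7 = 'h'
  'q' (pos 16) + 22 = pos 12 = 'm'
  'k' (pos 10) + 22 = pos 6 = 'g'
  'o' (pos 14) + 22 = pos 10 = 'k'
  'y' (pos 24) + 22 = pos 20 = 'u'
  'k' (pos 10) + 22 = pos 6 = 'g'
  't' (pos 19) + 22 = pos 15 = 'p'
Result: hmgkugp

hmgkugp


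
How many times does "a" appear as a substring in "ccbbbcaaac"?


Searching for "a" in "ccbbbcaaac"
Scanning each position:
  Position 0: "c" => no
  Position 1: "c" => no
  Position 2: "b" => no
  Position 3: "b" => no
  Position 4: "b" => no
  Position 5: "c" => no
  Position 6: "a" => MATCH
  Position 7: "a" => MATCH
  Position 8: "a" => MATCH
  Position 9: "c" => no
Total occurrences: 3

3


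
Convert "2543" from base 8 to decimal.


Input: "2543" in base 8
Positional expansion:
  Digit '2' (value 2) x 8^3 = 1024
  Digit '5' (value 5) x 8^2 = 320
  Digit '4' (value 4) x 8^1 = 32
  Digit '3' (value 3) x 8^0 = 3
Sum = 1379

1379


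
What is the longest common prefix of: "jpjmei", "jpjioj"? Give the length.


Words: jpjmei, jpjioj
  Position 0: all 'j' => match
  Position 1: all 'p' => match
  Position 2: all 'j' => match
  Position 3: ('m', 'i') => mismatch, stop
LCP = "jpj" (length 3)

3


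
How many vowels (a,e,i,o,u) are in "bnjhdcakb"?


Input: bnjhdcakb
Checking each character:
  'b' at position 0: consonant
  'n' at position 1: consonant
  'j' at position 2: consonant
  'h' at position 3: consonant
  'd' at position 4: consonant
  'c' at position 5: consonant
  'a' at position 6: vowel (running total: 1)
  'k' at position 7: consonant
  'b' at position 8: consonant
Total vowels: 1

1


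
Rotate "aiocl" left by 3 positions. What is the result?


Input: "aiocl", rotate left by 3
First 3 characters: "aio"
Remaining characters: "cl"
Concatenate remaining + first: "cl" + "aio" = "claio"

claio


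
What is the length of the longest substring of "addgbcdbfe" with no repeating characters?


Input: "addgbcdbfe"
Sliding window (track last position of each char):
  Position 0 ('a'): window [0,0] length 1 -- new best
  Position 1 ('d'): window [0,1] length 2 -- new best
  Position 2 ('d'): repeat (last at 1), move window start to 2
  Position 2 ('d'): window [2,2] length 1
  Position 3 ('g'): window [2,3] length 2
  Position 4 ('b'): window [2,4] length 3 -- new best
  Position 5 ('c'): window [2,5] length 4 -- new best
  Position 6 ('d'): repeat (last at 2), move window start to 3
  Position 6 ('d'): window [3,6] length 4
  Position 7 ('b'): repeat (last at 4), move window start to 5
  Position 7 ('b'): window [5,7] length 3
  Position 8 ('f'): window [5,8] length 4
  Position 9 ('e'): window [5,9] length 5 -- new best
Longest substring with no repeats: "cdbfe" with length 5

5


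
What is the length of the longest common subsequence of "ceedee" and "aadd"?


LCS of "ceedee" and "aadd"
DP table:
           a    a    d    d
      0    0    0    0    0
  c   0    0    0    0    0
  e   0    0    0    0    0
  e   0    0    0    0    0
  d   0    0    0    1    1
  e   0    0    0    1    1
  e   0    0    0    1    1
LCS length = dp[6][4] = 1

1


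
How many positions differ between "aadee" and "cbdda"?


Comparing "aadee" and "cbdda" position by position:
  Position 0: 'a' vs 'c' => DIFFER
  Position 1: 'a' vs 'b' => DIFFER
  Position 2: 'd' vs 'd' => same
  Position 3: 'e' vs 'd' => DIFFER
  Position 4: 'e' vs 'a' => DIFFER
Positions that differ: 4

4


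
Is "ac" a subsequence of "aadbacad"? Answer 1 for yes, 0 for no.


Check if "ac" is a subsequence of "aadbacad"
Greedy scan:
  Position 0 ('a'): matches sub[0] = 'a'
  Position 1 ('a'): no match needed
  Position 2 ('d'): no match needed
  Position 3 ('b'): no match needed
  Position 4 ('a'): no match needed
  Position 5 ('c'): matches sub[1] = 'c'
  Position 6 ('a'): no match needed
  Position 7 ('d'): no match needed
All 2 characters matched => is a subsequence

1


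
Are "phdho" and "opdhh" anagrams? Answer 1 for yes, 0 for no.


Strings: "phdho", "opdhh"
Sorted first:  dhhop
Sorted second: dhhop
Sorted forms match => anagrams

1


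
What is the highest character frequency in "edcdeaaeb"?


Input: edcdeaaeb
Character counts:
  'a': 2
  'b': 1
  'c': 1
  'd': 2
  'e': 3
Maximum frequency: 3

3


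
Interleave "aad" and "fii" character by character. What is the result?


Interleaving "aad" and "fii":
  Position 0: 'a' from first, 'f' from second => "af"
  Position 1: 'a' from first, 'i' from second => "ai"
  Position 2: 'd' from first, 'i' from second => "di"
Result: afaidi

afaidi


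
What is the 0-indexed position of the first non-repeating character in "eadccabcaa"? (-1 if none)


Input: eadccabcaa
Character frequencies:
  'a': 4
  'b': 1
  'c': 3
  'd': 1
  'e': 1
Scanning left to right for freq == 1:
  Position 0 ('e'): unique! => answer = 0

0


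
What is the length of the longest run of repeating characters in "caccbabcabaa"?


Input: "caccbabcabaa"
Scanning for longest run:
  Position 1 ('a'): new char, reset run to 1
  Position 2 ('c'): new char, reset run to 1
  Position 3 ('c'): continues run of 'c', length=2
  Position 4 ('b'): new char, reset run to 1
  Position 5 ('a'): new char, reset run to 1
  Position 6 ('b'): new char, reset run to 1
  Position 7 ('c'): new char, reset run to 1
  Position 8 ('a'): new char, reset run to 1
  Position 9 ('b'): new char, reset run to 1
  Position 10 ('a'): new char, reset run to 1
  Position 11 ('a'): continues run of 'a', length=2
Longest run: 'c' with length 2

2


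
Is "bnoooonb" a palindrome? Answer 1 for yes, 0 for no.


Input: bnoooonb
Reversed: bnoooonb
  Compare pos 0 ('b') with pos 7 ('b'): match
  Compare pos 1 ('n') with pos 6 ('n'): match
  Compare pos 2 ('o') with pos 5 ('o'): match
  Compare pos 3 ('o') with pos 4 ('o'): match
Result: palindrome

1


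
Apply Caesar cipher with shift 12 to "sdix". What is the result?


Caesar cipher: shift "sdix" by 12
  's' (pos 18) + 12 = pos 4 = 'e'
  'd' (pos 3) + 12 = pos 15 = 'p'
  'i' (pos 8) + 12 = pos 20 = 'u'
  'x' (pos 23) + 12 = pos 9 = 'j'
Result: epuj

epuj


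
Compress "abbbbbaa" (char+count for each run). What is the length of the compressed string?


Input: abbbbbaa
Runs:
  'a' x 1 => "a1"
  'b' x 5 => "b5"
  'a' x 2 => "a2"
Compressed: "a1b5a2"
Compressed length: 6

6


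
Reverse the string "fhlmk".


Input: fhlmk
Reading characters right to left:
  Position 4: 'k'
  Position 3: 'm'
  Position 2: 'l'
  Position 1: 'h'
  Position 0: 'f'
Reversed: kmlhf

kmlhf


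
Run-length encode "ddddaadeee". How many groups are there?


Input: ddddaadeee
Scanning for consecutive runs:
  Group 1: 'd' x 4 (positions 0-3)
  Group 2: 'a' x 2 (positions 4-5)
  Group 3: 'd' x 1 (positions 6-6)
  Group 4: 'e' x 3 (positions 7-9)
Total groups: 4

4


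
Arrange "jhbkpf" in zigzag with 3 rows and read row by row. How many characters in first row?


Zigzag "jhbkpf" into 3 rows:
Placing characters:
  'j' => row 0
  'h' => row 1
  'b' => row 2
  'k' => row 1
  'p' => row 0
  'f' => row 1
Rows:
  Row 0: "jp"
  Row 1: "hkf"
  Row 2: "b"
First row length: 2

2


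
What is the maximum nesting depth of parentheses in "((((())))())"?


Input: "((((())))())"
Tracking depth:
  Position 0 '(': depth becomes 1
  Position 1 '(': depth becomes 2
  Position 2 '(': depth becomes 3
  Position 3 '(': depth becomes 4
  Position 4 '(': depth becomes 5
  Position 5 ')': depth becomes 4
  Position 6 ')': depth becomes 3
  Position 7 ')': depth becomes 2
  Position 8 ')': depth becomes 1
  Position 9 '(': depth becomes 2
  Position 10 ')': depth becomes 1
  Position 11 ')': depth becomes 0
Maximum depth reached: 5

5


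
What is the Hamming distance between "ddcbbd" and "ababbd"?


Comparing "ddcbbd" and "ababbd" position by position:
  Position 0: 'd' vs 'a' => differ
  Position 1: 'd' vs 'b' => differ
  Position 2: 'c' vs 'a' => differ
  Position 3: 'b' vs 'b' => same
  Position 4: 'b' vs 'b' => same
  Position 5: 'd' vs 'd' => same
Total differences (Hamming distance): 3

3


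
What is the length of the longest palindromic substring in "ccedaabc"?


Input: "ccedaabc"
Checking substrings for palindromes:
  [0:2] "cc" (len 2) => palindrome
  [4:6] "aa" (len 2) => palindrome
Longest palindromic substring: "cc" with length 2

2


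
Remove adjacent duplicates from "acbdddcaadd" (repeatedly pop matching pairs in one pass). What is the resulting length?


Input: acbdddcaadd
Stack-based adjacent duplicate removal:
  Read 'a': push. Stack: a
  Read 'c': push. Stack: ac
  Read 'b': push. Stack: acb
  Read 'd': push. Stack: acbd
  Read 'd': matches stack top 'd' => pop. Stack: acb
  Read 'd': push. Stack: acbd
  Read 'c': push. Stack: acbdc
  Read 'a': push. Stack: acbdca
  Read 'a': matches stack top 'a' => pop. Stack: acbdc
  Read 'd': push. Stack: acbdcd
  Read 'd': matches stack top 'd' => pop. Stack: acbdc
Final stack: "acbdc" (length 5)

5


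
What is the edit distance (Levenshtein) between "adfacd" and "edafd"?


Computing edit distance: "adfacd" -> "edafd"
DP table:
           e    d    a    f    d
      0    1    2    3    4    5
  a   1    1    2    2    3    4
  d   2    2    1    2    3    3
  f   3    3    2    2    2    3
  a   4    4    3    2    3    3
  c   5    5    4    3    3    4
  d   6    6    5    4    4    3
Edit distance = dp[6][5] = 3

3


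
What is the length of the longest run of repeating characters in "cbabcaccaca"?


Input: "cbabcaccaca"
Scanning for longest run:
  Position 1 ('b'): new char, reset run to 1
  Position 2 ('a'): new char, reset run to 1
  Position 3 ('b'): new char, reset run to 1
  Position 4 ('c'): new char, reset run to 1
  Position 5 ('a'): new char, reset run to 1
  Position 6 ('c'): new char, reset run to 1
  Position 7 ('c'): continues run of 'c', length=2
  Position 8 ('a'): new char, reset run to 1
  Position 9 ('c'): new char, reset run to 1
  Position 10 ('a'): new char, reset run to 1
Longest run: 'c' with length 2

2


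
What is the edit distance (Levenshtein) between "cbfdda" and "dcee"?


Computing edit distance: "cbfdda" -> "dcee"
DP table:
           d    c    e    e
      0    1    2    3    4
  c   1    1    1    2    3
  b   2    2    2    2    3
  f   3    3    3    3    3
  d   4    3    4    4    4
  d   5    4    4    5    5
  a   6    5    5    5    6
Edit distance = dp[6][4] = 6

6


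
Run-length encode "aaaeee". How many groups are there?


Input: aaaeee
Scanning for consecutive runs:
  Group 1: 'a' x 3 (positions 0-2)
  Group 2: 'e' x 3 (positions 3-5)
Total groups: 2

2


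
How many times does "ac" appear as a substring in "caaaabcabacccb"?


Searching for "ac" in "caaaabcabacccb"
Scanning each position:
  Position 0: "ca" => no
  Position 1: "aa" => no
  Position 2: "aa" => no
  Position 3: "aa" => no
  Position 4: "ab" => no
  Position 5: "bc" => no
  Position 6: "ca" => no
  Position 7: "ab" => no
  Position 8: "ba" => no
  Position 9: "ac" => MATCH
  Position 10: "cc" => no
  Position 11: "cc" => no
  Position 12: "cb" => no
Total occurrences: 1

1


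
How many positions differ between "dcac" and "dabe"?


Comparing "dcac" and "dabe" position by position:
  Position 0: 'd' vs 'd' => same
  Position 1: 'c' vs 'a' => DIFFER
  Position 2: 'a' vs 'b' => DIFFER
  Position 3: 'c' vs 'e' => DIFFER
Positions that differ: 3

3


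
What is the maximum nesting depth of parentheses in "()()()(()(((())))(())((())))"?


Input: "()()()(()(((())))(())((())))"
Tracking depth:
  Position 0 '(': depth becomes 1
  Position 1 ')': depth becomes 0
  Position 2 '(': depth becomes 1
  Position 3 ')': depth becomes 0
  Position 4 '(': depth becomes 1
  Position 5 ')': depth becomes 0
  Position 6 '(': depth becomes 1
  Position 7 '(': depth becomes 2
  Position 8 ')': depth becomes 1
  Position 9 '(': depth becomes 2
  Position 10 '(': depth becomes 3
  Position 11 '(': depth becomes 4
  Position 12 '(': depth becomes 5
  Position 13 ')': depth becomes 4
  Position 14 ')': depth becomes 3
  Position 15 ')': depth becomes 2
  Position 16 ')': depth becomes 1
  Position 17 '(': depth becomes 2
  Position 18 '(': depth becomes 3
  Position 19 ')': depth becomes 2
  Position 20 ')': depth becomes 1
  Position 21 '(': depth becomes 2
  Position 22 '(': depth becomes 3
  Position 23 '(': depth becomes 4
  Position 24 ')': depth becomes 3
  Position 25 ')': depth becomes 2
  Position 26 ')': depth becomes 1
  Position 27 ')': depth becomes 0
Maximum depth reached: 5

5


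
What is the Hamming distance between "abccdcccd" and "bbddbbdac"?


Comparing "abccdcccd" and "bbddbbdac" position by position:
  Position 0: 'a' vs 'b' => differ
  Position 1: 'b' vs 'b' => same
  Position 2: 'c' vs 'd' => differ
  Position 3: 'c' vs 'd' => differ
  Position 4: 'd' vs 'b' => differ
  Position 5: 'c' vs 'b' => differ
  Position 6: 'c' vs 'd' => differ
  Position 7: 'c' vs 'a' => differ
  Position 8: 'd' vs 'c' => differ
Total differences (Hamming distance): 8

8


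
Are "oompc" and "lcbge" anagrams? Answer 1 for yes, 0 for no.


Strings: "oompc", "lcbge"
Sorted first:  cmoop
Sorted second: bcegl
Differ at position 0: 'c' vs 'b' => not anagrams

0


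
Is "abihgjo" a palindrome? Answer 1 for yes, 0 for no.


Input: abihgjo
Reversed: ojghiba
  Compare pos 0 ('a') with pos 6 ('o'): MISMATCH
  Compare pos 1 ('b') with pos 5 ('j'): MISMATCH
  Compare pos 2 ('i') with pos 4 ('g'): MISMATCH
Result: not a palindrome

0


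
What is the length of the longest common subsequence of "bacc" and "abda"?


LCS of "bacc" and "abda"
DP table:
           a    b    d    a
      0    0    0    0    0
  b   0    0    1    1    1
  a   0    1    1    1    2
  c   0    1    1    1    2
  c   0    1    1    1    2
LCS length = dp[4][4] = 2

2


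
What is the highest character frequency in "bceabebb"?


Input: bceabebb
Character counts:
  'a': 1
  'b': 4
  'c': 1
  'e': 2
Maximum frequency: 4

4


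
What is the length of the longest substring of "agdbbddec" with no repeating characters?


Input: "agdbbddec"
Sliding window (track last position of each char):
  Position 0 ('a'): window [0,0] length 1 -- new best
  Position 1 ('g'): window [0,1] length 2 -- new best
  Position 2 ('d'): window [0,2] length 3 -- new best
  Position 3 ('b'): window [0,3] length 4 -- new best
  Position 4 ('b'): repeat (last at 3), move window start to 4
  Position 4 ('b'): window [4,4] length 1
  Position 5 ('d'): window [4,5] length 2
  Position 6 ('d'): repeat (last at 5), move window start to 6
  Position 6 ('d'): window [6,6] length 1
  Position 7 ('e'): window [6,7] length 2
  Position 8 ('c'): window [6,8] length 3
Longest substring with no repeats: "agdb" with length 4

4


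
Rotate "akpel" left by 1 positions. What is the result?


Input: "akpel", rotate left by 1
First 1 characters: "a"
Remaining characters: "kpel"
Concatenate remaining + first: "kpel" + "a" = "kpela"

kpela


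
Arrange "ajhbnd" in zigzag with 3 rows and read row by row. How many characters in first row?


Zigzag "ajhbnd" into 3 rows:
Placing characters:
  'a' => row 0
  'j' => row 1
  'h' => row 2
  'b' => row 1
  'n' => row 0
  'd' => row 1
Rows:
  Row 0: "an"
  Row 1: "jbd"
  Row 2: "h"
First row length: 2

2


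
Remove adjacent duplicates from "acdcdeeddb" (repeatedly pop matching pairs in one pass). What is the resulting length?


Input: acdcdeeddb
Stack-based adjacent duplicate removal:
  Read 'a': push. Stack: a
  Read 'c': push. Stack: ac
  Read 'd': push. Stack: acd
  Read 'c': push. Stack: acdc
  Read 'd': push. Stack: acdcd
  Read 'e': push. Stack: acdcde
  Read 'e': matches stack top 'e' => pop. Stack: acdcd
  Read 'd': matches stack top 'd' => pop. Stack: acdc
  Read 'd': push. Stack: acdcd
  Read 'b': push. Stack: acdcdb
Final stack: "acdcdb" (length 6)

6


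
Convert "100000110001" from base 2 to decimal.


Input: "100000110001" in base 2
Positional expansion:
  Digit '1' (value 1) x 2^11 = 2048
  Digit '0' (value 0) x 2^10 = 0
  Digit '0' (value 0) x 2^9 = 0
  Digit '0' (value 0) x 2^8 = 0
  Digit '0' (value 0) x 2^7 = 0
  Digit '0' (value 0) x 2^6 = 0
  Digit '1' (value 1) x 2^5 = 32
  Digit '1' (value 1) x 2^4 = 16
  Digit '0' (value 0) x 2^3 = 0
  Digit '0' (value 0) x 2^2 = 0
  Digit '0' (value 0) x 2^1 = 0
  Digit '1' (value 1) x 2^0 = 1
Sum = 2097

2097


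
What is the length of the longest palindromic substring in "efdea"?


Input: "efdea"
Checking substrings for palindromes:
  No multi-char palindromic substrings found
Longest palindromic substring: "e" with length 1

1


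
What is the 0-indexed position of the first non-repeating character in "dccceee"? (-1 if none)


Input: dccceee
Character frequencies:
  'c': 3
  'd': 1
  'e': 3
Scanning left to right for freq == 1:
  Position 0 ('d'): unique! => answer = 0

0


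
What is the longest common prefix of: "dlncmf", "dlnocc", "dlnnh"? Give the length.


Words: dlncmf, dlnocc, dlnnh
  Position 0: all 'd' => match
  Position 1: all 'l' => match
  Position 2: all 'n' => match
  Position 3: ('c', 'o', 'n') => mismatch, stop
LCP = "dln" (length 3)

3


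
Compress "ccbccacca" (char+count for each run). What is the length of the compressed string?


Input: ccbccacca
Runs:
  'c' x 2 => "c2"
  'b' x 1 => "b1"
  'c' x 2 => "c2"
  'a' x 1 => "a1"
  'c' x 2 => "c2"
  'a' x 1 => "a1"
Compressed: "c2b1c2a1c2a1"
Compressed length: 12

12


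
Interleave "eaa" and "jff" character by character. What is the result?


Interleaving "eaa" and "jff":
  Position 0: 'e' from first, 'j' from second => "ej"
  Position 1: 'a' from first, 'f' from second => "af"
  Position 2: 'a' from first, 'f' from second => "af"
Result: ejafaf

ejafaf


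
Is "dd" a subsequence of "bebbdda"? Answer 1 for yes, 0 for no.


Check if "dd" is a subsequence of "bebbdda"
Greedy scan:
  Position 0 ('b'): no match needed
  Position 1 ('e'): no match needed
  Position 2 ('b'): no match needed
  Position 3 ('b'): no match needed
  Position 4 ('d'): matches sub[0] = 'd'
  Position 5 ('d'): matches sub[1] = 'd'
  Position 6 ('a'): no match needed
All 2 characters matched => is a subsequence

1


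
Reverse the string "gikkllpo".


Input: gikkllpo
Reading characters right to left:
  Position 7: 'o'
  Position 6: 'p'
  Position 5: 'l'
  Position 4: 'l'
  Position 3: 'k'
  Position 2: 'k'
  Position 1: 'i'
  Position 0: 'g'
Reversed: opllkkig

opllkkig


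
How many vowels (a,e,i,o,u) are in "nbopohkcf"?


Input: nbopohkcf
Checking each character:
  'n' at position 0: consonant
  'b' at position 1: consonant
  'o' at position 2: vowel (running total: 1)
  'p' at position 3: consonant
  'o' at position 4: vowel (running total: 2)
  'h' at position 5: consonant
  'k' at position 6: consonant
  'c' at position 7: consonant
  'f' at position 8: consonant
Total vowels: 2

2


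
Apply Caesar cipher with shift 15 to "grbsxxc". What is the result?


Caesar cipher: shift "grbsxxc" by 15
  'g' (pos 6) + 15 = pos 21 = 'v'
  'r' (pos 17) + 15 = pos 6 = 'g'
  'b' (pos 1) + 15 = pos 16 = 'q'
  's' (pos 18) + 15 = pos 7 = 'h'
  'x' (pos 23) + 15 = pos 12 = 'm'
  'x' (pos 23) + 15 = pos 12 = 'm'
  'c' (pos 2) + 15 = pos 17 = 'r'
Result: vgqhmmr

vgqhmmr


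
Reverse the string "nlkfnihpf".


Input: nlkfnihpf
Reading characters right to left:
  Position 8: 'f'
  Position 7: 'p'
  Position 6: 'h'
  Position 5: 'i'
  Position 4: 'n'
  Position 3: 'f'
  Position 2: 'k'
  Position 1: 'l'
  Position 0: 'n'
Reversed: fphinfkln

fphinfkln


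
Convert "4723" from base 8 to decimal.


Input: "4723" in base 8
Positional expansion:
  Digit '4' (value 4) x 8^3 = 2048
  Digit '7' (value 7) x 8^2 = 448
  Digit '2' (value 2) x 8^1 = 16
  Digit '3' (value 3) x 8^0 = 3
Sum = 2515

2515


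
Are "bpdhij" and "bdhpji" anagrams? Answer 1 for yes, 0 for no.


Strings: "bpdhij", "bdhpji"
Sorted first:  bdhijp
Sorted second: bdhijp
Sorted forms match => anagrams

1


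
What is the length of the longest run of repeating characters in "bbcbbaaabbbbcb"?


Input: "bbcbbaaabbbbcb"
Scanning for longest run:
  Position 1 ('b'): continues run of 'b', length=2
  Position 2 ('c'): new char, reset run to 1
  Position 3 ('b'): new char, reset run to 1
  Position 4 ('b'): continues run of 'b', length=2
  Position 5 ('a'): new char, reset run to 1
  Position 6 ('a'): continues run of 'a', length=2
  Position 7 ('a'): continues run of 'a', length=3
  Position 8 ('b'): new char, reset run to 1
  Position 9 ('b'): continues run of 'b', length=2
  Position 10 ('b'): continues run of 'b', length=3
  Position 11 ('b'): continues run of 'b', length=4
  Position 12 ('c'): new char, reset run to 1
  Position 13 ('b'): new char, reset run to 1
Longest run: 'b' with length 4

4


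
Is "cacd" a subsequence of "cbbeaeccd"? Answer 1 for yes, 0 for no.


Check if "cacd" is a subsequence of "cbbeaeccd"
Greedy scan:
  Position 0 ('c'): matches sub[0] = 'c'
  Position 1 ('b'): no match needed
  Position 2 ('b'): no match needed
  Position 3 ('e'): no match needed
  Position 4 ('a'): matches sub[1] = 'a'
  Position 5 ('e'): no match needed
  Position 6 ('c'): matches sub[2] = 'c'
  Position 7 ('c'): no match needed
  Position 8 ('d'): matches sub[3] = 'd'
All 4 characters matched => is a subsequence

1


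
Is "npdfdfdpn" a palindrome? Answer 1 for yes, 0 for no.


Input: npdfdfdpn
Reversed: npdfdfdpn
  Compare pos 0 ('n') with pos 8 ('n'): match
  Compare pos 1 ('p') with pos 7 ('p'): match
  Compare pos 2 ('d') with pos 6 ('d'): match
  Compare pos 3 ('f') with pos 5 ('f'): match
Result: palindrome

1


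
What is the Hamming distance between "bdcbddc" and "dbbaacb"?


Comparing "bdcbddc" and "dbbaacb" position by position:
  Position 0: 'b' vs 'd' => differ
  Position 1: 'd' vs 'b' => differ
  Position 2: 'c' vs 'b' => differ
  Position 3: 'b' vs 'a' => differ
  Position 4: 'd' vs 'a' => differ
  Position 5: 'd' vs 'c' => differ
  Position 6: 'c' vs 'b' => differ
Total differences (Hamming distance): 7

7


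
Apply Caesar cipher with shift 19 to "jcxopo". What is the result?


Caesar cipher: shift "jcxopo" by 19
  'j' (pos 9) + 19 = pos 2 = 'c'
  'c' (pos 2) + 19 = pos 21 = 'v'
  'x' (pos 23) + 19 = pos 16 = 'q'
  'o' (pos 14) + 19 = pos 7 = 'h'
  'p' (pos 15) + 19 = pos 8 = 'i'
  'o' (pos 14) + 19 = pos 7 = 'h'
Result: cvqhih

cvqhih


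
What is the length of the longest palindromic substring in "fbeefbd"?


Input: "fbeefbd"
Checking substrings for palindromes:
  [2:4] "ee" (len 2) => palindrome
Longest palindromic substring: "ee" with length 2

2


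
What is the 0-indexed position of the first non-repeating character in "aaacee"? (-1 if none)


Input: aaacee
Character frequencies:
  'a': 3
  'c': 1
  'e': 2
Scanning left to right for freq == 1:
  Position 0 ('a'): freq=3, skip
  Position 1 ('a'): freq=3, skip
  Position 2 ('a'): freq=3, skip
  Position 3 ('c'): unique! => answer = 3

3


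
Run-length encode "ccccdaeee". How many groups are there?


Input: ccccdaeee
Scanning for consecutive runs:
  Group 1: 'c' x 4 (positions 0-3)
  Group 2: 'd' x 1 (positions 4-4)
  Group 3: 'a' x 1 (positions 5-5)
  Group 4: 'e' x 3 (positions 6-8)
Total groups: 4

4


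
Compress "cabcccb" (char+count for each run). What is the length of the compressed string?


Input: cabcccb
Runs:
  'c' x 1 => "c1"
  'a' x 1 => "a1"
  'b' x 1 => "b1"
  'c' x 3 => "c3"
  'b' x 1 => "b1"
Compressed: "c1a1b1c3b1"
Compressed length: 10

10
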